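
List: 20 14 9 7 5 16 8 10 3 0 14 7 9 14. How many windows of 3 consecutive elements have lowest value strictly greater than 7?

2

(20, 14, 9) → min 9  > 7 ✓
(14, 9, 7) → min 7
(9, 7, 5) → min 5
(7, 5, 16) → min 5
(5, 16, 8) → min 5
(16, 8, 10) → min 8  > 7 ✓
(8, 10, 3) → min 3
(10, 3, 0) → min 0
(3, 0, 14) → min 0
(0, 14, 7) → min 0
(14, 7, 9) → min 7
(7, 9, 14) → min 7
2 windows satisfy the condition.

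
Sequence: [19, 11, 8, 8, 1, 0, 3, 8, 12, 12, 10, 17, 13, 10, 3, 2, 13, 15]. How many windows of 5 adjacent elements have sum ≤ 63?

[19, 11, 8, 8, 1] → sum 47  ≤ 63 ✓
[11, 8, 8, 1, 0] → sum 28  ≤ 63 ✓
[8, 8, 1, 0, 3] → sum 20  ≤ 63 ✓
[8, 1, 0, 3, 8] → sum 20  ≤ 63 ✓
[1, 0, 3, 8, 12] → sum 24  ≤ 63 ✓
[0, 3, 8, 12, 12] → sum 35  ≤ 63 ✓
[3, 8, 12, 12, 10] → sum 45  ≤ 63 ✓
[8, 12, 12, 10, 17] → sum 59  ≤ 63 ✓
[12, 12, 10, 17, 13] → sum 64
[12, 10, 17, 13, 10] → sum 62  ≤ 63 ✓
[10, 17, 13, 10, 3] → sum 53  ≤ 63 ✓
[17, 13, 10, 3, 2] → sum 45  ≤ 63 ✓
[13, 10, 3, 2, 13] → sum 41  ≤ 63 ✓
[10, 3, 2, 13, 15] → sum 43  ≤ 63 ✓
13 windows satisfy the condition.

13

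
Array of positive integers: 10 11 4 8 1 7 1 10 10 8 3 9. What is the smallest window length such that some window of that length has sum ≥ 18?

2

add 10: running sum 10 < 18
add 11: shortest ending here [10, 11] sum 21, len 2
add 4: shortest ending here [10, 11, 4] sum 25, len 3
add 8: shortest ending here [11, 4, 8] sum 23, len 3
add 1: shortest ending here [11, 4, 8, 1] sum 24, len 4
add 7: shortest ending here [4, 8, 1, 7] sum 20, len 4
add 1: shortest ending here [4, 8, 1, 7, 1] sum 21, len 5
add 10: shortest ending here [7, 1, 10] sum 18, len 3
add 10: shortest ending here [10, 10] sum 20, len 2
add 8: shortest ending here [10, 8] sum 18, len 2
add 3: shortest ending here [10, 8, 3] sum 21, len 3
add 9: shortest ending here [8, 3, 9] sum 20, len 3
Shortest qualifying length: 2.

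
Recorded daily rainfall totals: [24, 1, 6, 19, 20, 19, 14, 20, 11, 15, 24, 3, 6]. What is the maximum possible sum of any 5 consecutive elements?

Each size-5 window and its sum:
[24, 1, 6, 19, 20] → sum 70
[1, 6, 19, 20, 19] → sum 65
[6, 19, 20, 19, 14] → sum 78
[19, 20, 19, 14, 20] → sum 92
[20, 19, 14, 20, 11] → sum 84
[19, 14, 20, 11, 15] → sum 79
[14, 20, 11, 15, 24] → sum 84
[20, 11, 15, 24, 3] → sum 73
[11, 15, 24, 3, 6] → sum 59
Maximum of these is 92.

92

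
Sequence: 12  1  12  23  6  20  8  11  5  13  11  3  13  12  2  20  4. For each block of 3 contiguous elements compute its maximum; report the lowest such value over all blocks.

(12, 1, 12) → max 12
(1, 12, 23) → max 23
(12, 23, 6) → max 23
(23, 6, 20) → max 23
(6, 20, 8) → max 20
(20, 8, 11) → max 20
(8, 11, 5) → max 11
(11, 5, 13) → max 13
(5, 13, 11) → max 13
(13, 11, 3) → max 13
(11, 3, 13) → max 13
(3, 13, 12) → max 13
(13, 12, 2) → max 13
(12, 2, 20) → max 20
(2, 20, 4) → max 20
Lowest of these is 11.

11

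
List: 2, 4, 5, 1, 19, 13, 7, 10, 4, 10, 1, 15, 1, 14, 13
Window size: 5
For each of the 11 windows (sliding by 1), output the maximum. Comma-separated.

[2, 4, 5, 1, 19] → max 19
[4, 5, 1, 19, 13] → max 19
[5, 1, 19, 13, 7] → max 19
[1, 19, 13, 7, 10] → max 19
[19, 13, 7, 10, 4] → max 19
[13, 7, 10, 4, 10] → max 13
[7, 10, 4, 10, 1] → max 10
[10, 4, 10, 1, 15] → max 15
[4, 10, 1, 15, 1] → max 15
[10, 1, 15, 1, 14] → max 15
[1, 15, 1, 14, 13] → max 15

19, 19, 19, 19, 19, 13, 10, 15, 15, 15, 15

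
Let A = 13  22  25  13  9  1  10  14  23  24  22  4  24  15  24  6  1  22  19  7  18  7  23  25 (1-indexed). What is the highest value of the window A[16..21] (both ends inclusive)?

22

Elements at indices 16..21: 6, 1, 22, 19, 7, 18
max(6, 1, 22, 19, 7, 18) = 22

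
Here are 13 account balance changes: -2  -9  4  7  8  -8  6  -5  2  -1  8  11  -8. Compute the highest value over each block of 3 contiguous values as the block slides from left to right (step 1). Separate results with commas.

[-2, -9, 4] → max 4
[-9, 4, 7] → max 7
[4, 7, 8] → max 8
[7, 8, -8] → max 8
[8, -8, 6] → max 8
[-8, 6, -5] → max 6
[6, -5, 2] → max 6
[-5, 2, -1] → max 2
[2, -1, 8] → max 8
[-1, 8, 11] → max 11
[8, 11, -8] → max 11

4, 7, 8, 8, 8, 6, 6, 2, 8, 11, 11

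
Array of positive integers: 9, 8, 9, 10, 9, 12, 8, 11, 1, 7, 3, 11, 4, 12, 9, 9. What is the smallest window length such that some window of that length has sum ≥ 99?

add 9: running sum 9 < 99
add 8: running sum 17 < 99
add 9: running sum 26 < 99
add 10: running sum 36 < 99
add 9: running sum 45 < 99
add 12: running sum 57 < 99
add 8: running sum 65 < 99
add 11: running sum 76 < 99
add 1: running sum 77 < 99
add 7: running sum 84 < 99
add 3: running sum 87 < 99
add 11: running sum 98 < 99
end 12: [9, 8, 9, 10, 9, 12, 8, 11, 1, 7, 3, 11, 4] sum 102, len 13
end 13: [8, 9, 10, 9, 12, 8, 11, 1, 7, 3, 11, 4, 12] sum 105, len 13
end 14: [9, 10, 9, 12, 8, 11, 1, 7, 3, 11, 4, 12, 9] sum 106, len 13
end 15: [10, 9, 12, 8, 11, 1, 7, 3, 11, 4, 12, 9, 9] sum 106, len 13
Shortest qualifying length: 13.

13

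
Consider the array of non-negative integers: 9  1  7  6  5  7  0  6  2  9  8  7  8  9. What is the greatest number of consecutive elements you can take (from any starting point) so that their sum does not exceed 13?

3

Extend to the right; shrink from the left whenever the sum exceeds 13:
[9] sum 9 len 1
[9, 1] sum 10 len 2
[1, 7] sum 8 len 2
[7, 6] sum 13 len 2
[6, 5] sum 11 len 2
[5, 7] sum 12 len 2
[5, 7, 0] sum 12 len 3
[7, 0, 6] sum 13 len 3
[0, 6, 2] sum 8 len 3
[2, 9] sum 11 len 2
[8] sum 8 len 1
[7] sum 7 len 1
[8] sum 8 len 1
[9] sum 9 len 1
Longest length seen: 3.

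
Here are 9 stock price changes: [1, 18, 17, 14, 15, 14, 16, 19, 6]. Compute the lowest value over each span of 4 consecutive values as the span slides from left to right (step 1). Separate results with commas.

Sliding a size-4 window across the 9 values:
[1, 18, 17, 14] → min 1
[18, 17, 14, 15] → min 14
[17, 14, 15, 14] → min 14
[14, 15, 14, 16] → min 14
[15, 14, 16, 19] → min 14
[14, 16, 19, 6] → min 6

1, 14, 14, 14, 14, 6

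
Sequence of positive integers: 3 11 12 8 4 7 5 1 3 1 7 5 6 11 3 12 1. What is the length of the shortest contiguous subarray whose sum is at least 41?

5

add 3: running sum 3 < 41
add 11: running sum 14 < 41
add 12: running sum 26 < 41
add 8: running sum 34 < 41
add 4: running sum 38 < 41
add 7: shortest ending here [11, 12, 8, 4, 7] sum 42, len 5
add 5: shortest ending here [11, 12, 8, 4, 7, 5] sum 47, len 6
add 1: shortest ending here [11, 12, 8, 4, 7, 5, 1] sum 48, len 7
add 3: shortest ending here [11, 12, 8, 4, 7, 5, 1, 3] sum 51, len 8
add 1: shortest ending here [12, 8, 4, 7, 5, 1, 3, 1] sum 41, len 8
add 7: shortest ending here [12, 8, 4, 7, 5, 1, 3, 1, 7] sum 48, len 9
add 5: shortest ending here [8, 4, 7, 5, 1, 3, 1, 7, 5] sum 41, len 9
add 6: shortest ending here [8, 4, 7, 5, 1, 3, 1, 7, 5, 6] sum 47, len 10
add 11: shortest ending here [7, 5, 1, 3, 1, 7, 5, 6, 11] sum 46, len 9
add 3: shortest ending here [5, 1, 3, 1, 7, 5, 6, 11, 3] sum 42, len 9
add 12: shortest ending here [7, 5, 6, 11, 3, 12] sum 44, len 6
add 1: shortest ending here [7, 5, 6, 11, 3, 12, 1] sum 45, len 7
Shortest qualifying length: 5.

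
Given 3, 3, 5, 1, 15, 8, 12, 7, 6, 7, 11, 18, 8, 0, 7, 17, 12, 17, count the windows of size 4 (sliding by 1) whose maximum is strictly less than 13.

3 3 5 1 → max 5  < 13 ✓
3 5 1 15 → max 15
5 1 15 8 → max 15
1 15 8 12 → max 15
15 8 12 7 → max 15
8 12 7 6 → max 12  < 13 ✓
12 7 6 7 → max 12  < 13 ✓
7 6 7 11 → max 11  < 13 ✓
6 7 11 18 → max 18
7 11 18 8 → max 18
11 18 8 0 → max 18
18 8 0 7 → max 18
8 0 7 17 → max 17
0 7 17 12 → max 17
7 17 12 17 → max 17
4 windows satisfy the condition.

4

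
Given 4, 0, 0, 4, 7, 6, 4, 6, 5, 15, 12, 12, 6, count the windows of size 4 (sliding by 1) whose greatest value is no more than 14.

4 0 0 4 → max 4  ≤ 14 ✓
0 0 4 7 → max 7  ≤ 14 ✓
0 4 7 6 → max 7  ≤ 14 ✓
4 7 6 4 → max 7  ≤ 14 ✓
7 6 4 6 → max 7  ≤ 14 ✓
6 4 6 5 → max 6  ≤ 14 ✓
4 6 5 15 → max 15
6 5 15 12 → max 15
5 15 12 12 → max 15
15 12 12 6 → max 15
6 windows satisfy the condition.

6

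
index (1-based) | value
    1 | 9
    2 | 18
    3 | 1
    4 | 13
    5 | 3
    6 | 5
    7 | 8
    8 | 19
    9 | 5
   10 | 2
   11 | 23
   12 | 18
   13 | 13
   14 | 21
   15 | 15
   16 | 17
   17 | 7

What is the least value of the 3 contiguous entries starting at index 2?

1

Elements at indices 2..4: 18, 1, 13
min(18, 1, 13) = 1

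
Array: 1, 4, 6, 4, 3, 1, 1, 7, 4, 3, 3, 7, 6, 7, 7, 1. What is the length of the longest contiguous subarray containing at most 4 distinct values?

9

add 1: window [1] (1 distinct), len 1
add 4: window [1, 4] (2 distinct), len 2
add 6: window [1, 4, 6] (3 distinct), len 3
add 4: window [1, 4, 6, 4] (3 distinct), len 4
add 3: window [1, 4, 6, 4, 3] (4 distinct), len 5
add 1: window [1, 4, 6, 4, 3, 1] (4 distinct), len 6
add 1: window [1, 4, 6, 4, 3, 1, 1] (4 distinct), len 7
add 7: window [4, 3, 1, 1, 7] (4 distinct), len 5
add 4: window [4, 3, 1, 1, 7, 4] (4 distinct), len 6
add 3: window [4, 3, 1, 1, 7, 4, 3] (4 distinct), len 7
add 3: window [4, 3, 1, 1, 7, 4, 3, 3] (4 distinct), len 8
add 7: window [4, 3, 1, 1, 7, 4, 3, 3, 7] (4 distinct), len 9
add 6: window [7, 4, 3, 3, 7, 6] (4 distinct), len 6
add 7: window [7, 4, 3, 3, 7, 6, 7] (4 distinct), len 7
add 7: window [7, 4, 3, 3, 7, 6, 7, 7] (4 distinct), len 8
add 1: window [3, 3, 7, 6, 7, 7, 1] (4 distinct), len 7
Longest length with ≤4 distinct: 9.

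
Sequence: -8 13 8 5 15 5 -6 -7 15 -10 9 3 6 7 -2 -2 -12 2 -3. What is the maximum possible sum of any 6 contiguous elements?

40

-8 13 8 5 15 5 → sum 38
13 8 5 15 5 -6 → sum 40
8 5 15 5 -6 -7 → sum 20
5 15 5 -6 -7 15 → sum 27
15 5 -6 -7 15 -10 → sum 12
5 -6 -7 15 -10 9 → sum 6
-6 -7 15 -10 9 3 → sum 4
-7 15 -10 9 3 6 → sum 16
15 -10 9 3 6 7 → sum 30
-10 9 3 6 7 -2 → sum 13
9 3 6 7 -2 -2 → sum 21
3 6 7 -2 -2 -12 → sum 0
6 7 -2 -2 -12 2 → sum -1
7 -2 -2 -12 2 -3 → sum -10
Maximum of these is 40.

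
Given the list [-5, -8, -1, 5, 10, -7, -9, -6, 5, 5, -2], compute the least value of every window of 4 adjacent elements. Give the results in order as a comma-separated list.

Sliding a size-4 window across the 11 values:
-5 -8 -1 5 → min -8
-8 -1 5 10 → min -8
-1 5 10 -7 → min -7
5 10 -7 -9 → min -9
10 -7 -9 -6 → min -9
-7 -9 -6 5 → min -9
-9 -6 5 5 → min -9
-6 5 5 -2 → min -6

-8, -8, -7, -9, -9, -9, -9, -6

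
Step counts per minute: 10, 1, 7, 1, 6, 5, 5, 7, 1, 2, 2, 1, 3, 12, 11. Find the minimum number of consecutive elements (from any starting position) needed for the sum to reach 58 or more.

13

add 10: running sum 10 < 58
add 1: running sum 11 < 58
add 7: running sum 18 < 58
add 1: running sum 19 < 58
add 6: running sum 25 < 58
add 5: running sum 30 < 58
add 5: running sum 35 < 58
add 7: running sum 42 < 58
add 1: running sum 43 < 58
add 2: running sum 45 < 58
add 2: running sum 47 < 58
add 1: running sum 48 < 58
add 3: running sum 51 < 58
add 12: shortest ending here [10, 1, 7, 1, 6, 5, 5, 7, 1, 2, 2, 1, 3, 12] sum 63, len 14
add 11: shortest ending here [7, 1, 6, 5, 5, 7, 1, 2, 2, 1, 3, 12, 11] sum 63, len 13
Shortest qualifying length: 13.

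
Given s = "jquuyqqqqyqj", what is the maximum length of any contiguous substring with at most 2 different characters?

7

[j] 1 distinct, len 1
[j, q] 2 distinct, len 2
[q, u] 2 distinct, len 2
[q, u, u] 2 distinct, len 3
[u, u, y] 2 distinct, len 3
[y, q] 2 distinct, len 2
[y, q, q] 2 distinct, len 3
[y, q, q, q] 2 distinct, len 4
[y, q, q, q, q] 2 distinct, len 5
[y, q, q, q, q, y] 2 distinct, len 6
[y, q, q, q, q, y, q] 2 distinct, len 7
[q, j] 2 distinct, len 2
Longest length with ≤2 distinct: 7.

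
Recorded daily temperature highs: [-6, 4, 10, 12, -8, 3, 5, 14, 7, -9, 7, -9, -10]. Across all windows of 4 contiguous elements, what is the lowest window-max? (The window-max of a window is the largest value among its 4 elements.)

(-6, 4, 10, 12) → max 12
(4, 10, 12, -8) → max 12
(10, 12, -8, 3) → max 12
(12, -8, 3, 5) → max 12
(-8, 3, 5, 14) → max 14
(3, 5, 14, 7) → max 14
(5, 14, 7, -9) → max 14
(14, 7, -9, 7) → max 14
(7, -9, 7, -9) → max 7
(-9, 7, -9, -10) → max 7
Lowest of these is 7.

7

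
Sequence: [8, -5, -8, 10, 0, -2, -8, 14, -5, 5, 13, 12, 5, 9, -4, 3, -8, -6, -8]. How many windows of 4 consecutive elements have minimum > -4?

2

(8, -5, -8, 10) → min -8
(-5, -8, 10, 0) → min -8
(-8, 10, 0, -2) → min -8
(10, 0, -2, -8) → min -8
(0, -2, -8, 14) → min -8
(-2, -8, 14, -5) → min -8
(-8, 14, -5, 5) → min -8
(14, -5, 5, 13) → min -5
(-5, 5, 13, 12) → min -5
(5, 13, 12, 5) → min 5  > -4 ✓
(13, 12, 5, 9) → min 5  > -4 ✓
(12, 5, 9, -4) → min -4
(5, 9, -4, 3) → min -4
(9, -4, 3, -8) → min -8
(-4, 3, -8, -6) → min -8
(3, -8, -6, -8) → min -8
2 windows satisfy the condition.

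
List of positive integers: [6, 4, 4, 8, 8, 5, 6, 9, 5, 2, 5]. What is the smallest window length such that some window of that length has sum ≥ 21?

3

Extend right; whenever the sum reaches 21, record the length and shrink from the left:
add 6: running sum 6 < 21
add 4: running sum 10 < 21
add 4: running sum 14 < 21
add 8: shortest ending here [6, 4, 4, 8] sum 22, len 4
add 8: shortest ending here [4, 4, 8, 8] sum 24, len 4
add 5: shortest ending here [8, 8, 5] sum 21, len 3
add 6: shortest ending here [8, 8, 5, 6] sum 27, len 4
add 9: shortest ending here [8, 5, 6, 9] sum 28, len 4
add 5: shortest ending here [5, 6, 9, 5] sum 25, len 4
add 2: shortest ending here [6, 9, 5, 2] sum 22, len 4
add 5: shortest ending here [9, 5, 2, 5] sum 21, len 4
Shortest qualifying length: 3.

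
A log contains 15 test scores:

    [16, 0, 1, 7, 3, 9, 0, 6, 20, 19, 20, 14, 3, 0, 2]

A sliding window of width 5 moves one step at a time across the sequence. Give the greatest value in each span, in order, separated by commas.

16, 9, 9, 9, 20, 20, 20, 20, 20, 20, 20

Sliding a size-5 window across the 15 values:
(16, 0, 1, 7, 3) → max 16
(0, 1, 7, 3, 9) → max 9
(1, 7, 3, 9, 0) → max 9
(7, 3, 9, 0, 6) → max 9
(3, 9, 0, 6, 20) → max 20
(9, 0, 6, 20, 19) → max 20
(0, 6, 20, 19, 20) → max 20
(6, 20, 19, 20, 14) → max 20
(20, 19, 20, 14, 3) → max 20
(19, 20, 14, 3, 0) → max 20
(20, 14, 3, 0, 2) → max 20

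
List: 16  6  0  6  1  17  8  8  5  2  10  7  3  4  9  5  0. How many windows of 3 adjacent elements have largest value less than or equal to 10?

11

(16, 6, 0) → max 16
(6, 0, 6) → max 6  ≤ 10 ✓
(0, 6, 1) → max 6  ≤ 10 ✓
(6, 1, 17) → max 17
(1, 17, 8) → max 17
(17, 8, 8) → max 17
(8, 8, 5) → max 8  ≤ 10 ✓
(8, 5, 2) → max 8  ≤ 10 ✓
(5, 2, 10) → max 10  ≤ 10 ✓
(2, 10, 7) → max 10  ≤ 10 ✓
(10, 7, 3) → max 10  ≤ 10 ✓
(7, 3, 4) → max 7  ≤ 10 ✓
(3, 4, 9) → max 9  ≤ 10 ✓
(4, 9, 5) → max 9  ≤ 10 ✓
(9, 5, 0) → max 9  ≤ 10 ✓
11 windows satisfy the condition.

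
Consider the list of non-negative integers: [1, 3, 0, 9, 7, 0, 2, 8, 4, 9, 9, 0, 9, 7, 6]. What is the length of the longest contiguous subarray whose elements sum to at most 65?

13

[1] sum 1 len 1
[1, 3] sum 4 len 2
[1, 3, 0] sum 4 len 3
[1, 3, 0, 9] sum 13 len 4
[1, 3, 0, 9, 7] sum 20 len 5
[1, 3, 0, 9, 7, 0] sum 20 len 6
[1, 3, 0, 9, 7, 0, 2] sum 22 len 7
[1, 3, 0, 9, 7, 0, 2, 8] sum 30 len 8
[1, 3, 0, 9, 7, 0, 2, 8, 4] sum 34 len 9
[1, 3, 0, 9, 7, 0, 2, 8, 4, 9] sum 43 len 10
[1, 3, 0, 9, 7, 0, 2, 8, 4, 9, 9] sum 52 len 11
[1, 3, 0, 9, 7, 0, 2, 8, 4, 9, 9, 0] sum 52 len 12
[1, 3, 0, 9, 7, 0, 2, 8, 4, 9, 9, 0, 9] sum 61 len 13
[0, 9, 7, 0, 2, 8, 4, 9, 9, 0, 9, 7] sum 64 len 12
[7, 0, 2, 8, 4, 9, 9, 0, 9, 7, 6] sum 61 len 11
Longest length seen: 13.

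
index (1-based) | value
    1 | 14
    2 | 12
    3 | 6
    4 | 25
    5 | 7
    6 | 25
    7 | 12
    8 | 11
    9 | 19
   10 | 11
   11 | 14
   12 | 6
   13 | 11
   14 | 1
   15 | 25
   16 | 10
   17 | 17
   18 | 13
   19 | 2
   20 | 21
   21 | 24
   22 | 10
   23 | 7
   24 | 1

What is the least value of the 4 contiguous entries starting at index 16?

Elements at indices 16..19: 10, 17, 13, 2
min(10, 17, 13, 2) = 2

2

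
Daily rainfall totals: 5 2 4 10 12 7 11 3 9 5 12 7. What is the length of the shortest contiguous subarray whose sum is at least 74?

Extend right; whenever the sum reaches 74, record the length and shrink from the left:
add 5: running sum 5 < 74
add 2: running sum 7 < 74
add 4: running sum 11 < 74
add 10: running sum 21 < 74
add 12: running sum 33 < 74
add 7: running sum 40 < 74
add 11: running sum 51 < 74
add 3: running sum 54 < 74
add 9: running sum 63 < 74
add 5: running sum 68 < 74
end 10: [2, 4, 10, 12, 7, 11, 3, 9, 5, 12] sum 75, len 10
end 11: [10, 12, 7, 11, 3, 9, 5, 12, 7] sum 76, len 9
Shortest qualifying length: 9.

9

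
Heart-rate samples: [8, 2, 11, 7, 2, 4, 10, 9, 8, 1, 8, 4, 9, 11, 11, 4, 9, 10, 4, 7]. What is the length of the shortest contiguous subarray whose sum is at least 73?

Extend right; whenever the sum reaches 73, record the length and shrink from the left:
add 8: running sum 8 < 73
add 2: running sum 10 < 73
add 11: running sum 21 < 73
add 7: running sum 28 < 73
add 2: running sum 30 < 73
add 4: running sum 34 < 73
add 10: running sum 44 < 73
add 9: running sum 53 < 73
add 8: running sum 61 < 73
add 1: running sum 62 < 73
add 8: running sum 70 < 73
end 11: [8, 2, 11, 7, 2, 4, 10, 9, 8, 1, 8, 4] sum 74, len 12
end 12: [11, 7, 2, 4, 10, 9, 8, 1, 8, 4, 9] sum 73, len 11
end 13: [7, 2, 4, 10, 9, 8, 1, 8, 4, 9, 11] sum 73, len 11
end 14: [4, 10, 9, 8, 1, 8, 4, 9, 11, 11] sum 75, len 10
end 15: [10, 9, 8, 1, 8, 4, 9, 11, 11, 4] sum 75, len 10
end 16: [9, 8, 1, 8, 4, 9, 11, 11, 4, 9] sum 74, len 10
end 17: [8, 1, 8, 4, 9, 11, 11, 4, 9, 10] sum 75, len 10
end 18: [8, 1, 8, 4, 9, 11, 11, 4, 9, 10, 4] sum 79, len 11
end 19: [8, 4, 9, 11, 11, 4, 9, 10, 4, 7] sum 77, len 10
Shortest qualifying length: 10.

10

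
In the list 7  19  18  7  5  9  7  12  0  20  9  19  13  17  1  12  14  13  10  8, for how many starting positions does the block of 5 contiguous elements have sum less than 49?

7 19 18 7 5 → sum 56
19 18 7 5 9 → sum 58
18 7 5 9 7 → sum 46  < 49 ✓
7 5 9 7 12 → sum 40  < 49 ✓
5 9 7 12 0 → sum 33  < 49 ✓
9 7 12 0 20 → sum 48  < 49 ✓
7 12 0 20 9 → sum 48  < 49 ✓
12 0 20 9 19 → sum 60
0 20 9 19 13 → sum 61
20 9 19 13 17 → sum 78
9 19 13 17 1 → sum 59
19 13 17 1 12 → sum 62
13 17 1 12 14 → sum 57
17 1 12 14 13 → sum 57
1 12 14 13 10 → sum 50
12 14 13 10 8 → sum 57
5 windows satisfy the condition.

5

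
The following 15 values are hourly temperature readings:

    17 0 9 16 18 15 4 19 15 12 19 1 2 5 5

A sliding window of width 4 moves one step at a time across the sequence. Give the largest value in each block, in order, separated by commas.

17, 18, 18, 18, 19, 19, 19, 19, 19, 19, 19, 5

17 0 9 16 → max 17
0 9 16 18 → max 18
9 16 18 15 → max 18
16 18 15 4 → max 18
18 15 4 19 → max 19
15 4 19 15 → max 19
4 19 15 12 → max 19
19 15 12 19 → max 19
15 12 19 1 → max 19
12 19 1 2 → max 19
19 1 2 5 → max 19
1 2 5 5 → max 5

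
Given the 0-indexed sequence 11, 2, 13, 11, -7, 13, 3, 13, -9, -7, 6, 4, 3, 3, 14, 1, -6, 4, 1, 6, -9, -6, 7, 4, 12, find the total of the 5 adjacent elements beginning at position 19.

2

Elements at indices 19..23: 6, -9, -6, 7, 4
sum(6, -9, -6, 7, 4) = 2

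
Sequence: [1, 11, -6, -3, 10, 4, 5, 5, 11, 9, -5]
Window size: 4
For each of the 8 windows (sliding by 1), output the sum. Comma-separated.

(1, 11, -6, -3) → sum 3
(11, -6, -3, 10) → sum 12
(-6, -3, 10, 4) → sum 5
(-3, 10, 4, 5) → sum 16
(10, 4, 5, 5) → sum 24
(4, 5, 5, 11) → sum 25
(5, 5, 11, 9) → sum 30
(5, 11, 9, -5) → sum 20

3, 12, 5, 16, 24, 25, 30, 20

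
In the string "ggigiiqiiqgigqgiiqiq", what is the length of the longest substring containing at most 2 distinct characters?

6

[g] 1 distinct, len 1
[g, g] 1 distinct, len 2
[g, g, i] 2 distinct, len 3
[g, g, i, g] 2 distinct, len 4
[g, g, i, g, i] 2 distinct, len 5
[g, g, i, g, i, i] 2 distinct, len 6
[i, i, q] 2 distinct, len 3
[i, i, q, i] 2 distinct, len 4
[i, i, q, i, i] 2 distinct, len 5
[i, i, q, i, i, q] 2 distinct, len 6
[q, g] 2 distinct, len 2
[g, i] 2 distinct, len 2
[g, i, g] 2 distinct, len 3
[g, q] 2 distinct, len 2
[g, q, g] 2 distinct, len 3
[g, i] 2 distinct, len 2
[g, i, i] 2 distinct, len 3
[i, i, q] 2 distinct, len 3
[i, i, q, i] 2 distinct, len 4
[i, i, q, i, q] 2 distinct, len 5
Longest length with ≤2 distinct: 6.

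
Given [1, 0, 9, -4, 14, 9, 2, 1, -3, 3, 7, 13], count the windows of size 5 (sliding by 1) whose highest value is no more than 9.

2

(1, 0, 9, -4, 14) → max 14
(0, 9, -4, 14, 9) → max 14
(9, -4, 14, 9, 2) → max 14
(-4, 14, 9, 2, 1) → max 14
(14, 9, 2, 1, -3) → max 14
(9, 2, 1, -3, 3) → max 9  ≤ 9 ✓
(2, 1, -3, 3, 7) → max 7  ≤ 9 ✓
(1, -3, 3, 7, 13) → max 13
2 windows satisfy the condition.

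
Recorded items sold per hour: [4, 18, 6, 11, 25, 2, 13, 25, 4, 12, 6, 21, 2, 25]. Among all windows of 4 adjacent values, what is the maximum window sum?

4 18 6 11 → sum 39
18 6 11 25 → sum 60
6 11 25 2 → sum 44
11 25 2 13 → sum 51
25 2 13 25 → sum 65
2 13 25 4 → sum 44
13 25 4 12 → sum 54
25 4 12 6 → sum 47
4 12 6 21 → sum 43
12 6 21 2 → sum 41
6 21 2 25 → sum 54
Maximum of these is 65.

65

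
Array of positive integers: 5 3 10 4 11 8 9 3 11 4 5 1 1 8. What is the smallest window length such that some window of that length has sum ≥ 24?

add 5: running sum 5 < 24
add 3: running sum 8 < 24
add 10: running sum 18 < 24
add 4: running sum 22 < 24
end 4: [10, 4, 11] sum 25, len 3
end 5: [10, 4, 11, 8] sum 33, len 4
end 6: [11, 8, 9] sum 28, len 3
end 7: [11, 8, 9, 3] sum 31, len 4
end 8: [8, 9, 3, 11] sum 31, len 4
end 9: [9, 3, 11, 4] sum 27, len 4
end 10: [9, 3, 11, 4, 5] sum 32, len 5
end 11: [3, 11, 4, 5, 1] sum 24, len 5
end 12: [3, 11, 4, 5, 1, 1] sum 25, len 6
end 13: [11, 4, 5, 1, 1, 8] sum 30, len 6
Shortest qualifying length: 3.

3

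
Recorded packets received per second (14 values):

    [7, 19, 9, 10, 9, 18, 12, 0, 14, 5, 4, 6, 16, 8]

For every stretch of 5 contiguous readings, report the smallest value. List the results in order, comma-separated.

[7, 19, 9, 10, 9] → min 7
[19, 9, 10, 9, 18] → min 9
[9, 10, 9, 18, 12] → min 9
[10, 9, 18, 12, 0] → min 0
[9, 18, 12, 0, 14] → min 0
[18, 12, 0, 14, 5] → min 0
[12, 0, 14, 5, 4] → min 0
[0, 14, 5, 4, 6] → min 0
[14, 5, 4, 6, 16] → min 4
[5, 4, 6, 16, 8] → min 4

7, 9, 9, 0, 0, 0, 0, 0, 4, 4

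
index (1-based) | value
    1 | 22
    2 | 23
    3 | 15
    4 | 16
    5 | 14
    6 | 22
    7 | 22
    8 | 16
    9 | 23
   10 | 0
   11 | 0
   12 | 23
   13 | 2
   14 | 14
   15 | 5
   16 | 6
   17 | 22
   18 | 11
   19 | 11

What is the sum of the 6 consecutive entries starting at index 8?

Elements at indices 8..13: 16, 23, 0, 0, 23, 2
sum(16, 23, 0, 0, 23, 2) = 64

64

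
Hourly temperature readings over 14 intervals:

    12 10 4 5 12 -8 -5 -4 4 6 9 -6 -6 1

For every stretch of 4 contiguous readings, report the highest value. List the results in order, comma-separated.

12, 12, 12, 12, 12, 4, 6, 9, 9, 9, 9

(12, 10, 4, 5) → max 12
(10, 4, 5, 12) → max 12
(4, 5, 12, -8) → max 12
(5, 12, -8, -5) → max 12
(12, -8, -5, -4) → max 12
(-8, -5, -4, 4) → max 4
(-5, -4, 4, 6) → max 6
(-4, 4, 6, 9) → max 9
(4, 6, 9, -6) → max 9
(6, 9, -6, -6) → max 9
(9, -6, -6, 1) → max 9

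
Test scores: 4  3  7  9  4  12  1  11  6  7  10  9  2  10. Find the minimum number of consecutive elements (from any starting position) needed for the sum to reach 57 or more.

Extend right; whenever the sum reaches 57, record the length and shrink from the left:
add 4: running sum 4 < 57
add 3: running sum 7 < 57
add 7: running sum 14 < 57
add 9: running sum 23 < 57
add 4: running sum 27 < 57
add 12: running sum 39 < 57
add 1: running sum 40 < 57
add 11: running sum 51 < 57
end 8: [4, 3, 7, 9, 4, 12, 1, 11, 6] sum 57, len 9
end 9: [7, 9, 4, 12, 1, 11, 6, 7] sum 57, len 8
end 10: [9, 4, 12, 1, 11, 6, 7, 10] sum 60, len 8
end 11: [4, 12, 1, 11, 6, 7, 10, 9] sum 60, len 8
end 12: [12, 1, 11, 6, 7, 10, 9, 2] sum 58, len 8
end 13: [12, 1, 11, 6, 7, 10, 9, 2, 10] sum 68, len 9
Shortest qualifying length: 8.

8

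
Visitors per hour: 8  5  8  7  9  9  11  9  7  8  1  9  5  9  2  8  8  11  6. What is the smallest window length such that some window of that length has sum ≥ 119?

16

add 8: running sum 8 < 119
add 5: running sum 13 < 119
add 8: running sum 21 < 119
add 7: running sum 28 < 119
add 9: running sum 37 < 119
add 9: running sum 46 < 119
add 11: running sum 57 < 119
add 9: running sum 66 < 119
add 7: running sum 73 < 119
add 8: running sum 81 < 119
add 1: running sum 82 < 119
add 9: running sum 91 < 119
add 5: running sum 96 < 119
add 9: running sum 105 < 119
add 2: running sum 107 < 119
add 8: running sum 115 < 119
add 8: shortest ending here [8, 5, 8, 7, 9, 9, 11, 9, 7, 8, 1, 9, 5, 9, 2, 8, 8] sum 123, len 17
add 11: shortest ending here [8, 7, 9, 9, 11, 9, 7, 8, 1, 9, 5, 9, 2, 8, 8, 11] sum 121, len 16
add 6: shortest ending here [7, 9, 9, 11, 9, 7, 8, 1, 9, 5, 9, 2, 8, 8, 11, 6] sum 119, len 16
Shortest qualifying length: 16.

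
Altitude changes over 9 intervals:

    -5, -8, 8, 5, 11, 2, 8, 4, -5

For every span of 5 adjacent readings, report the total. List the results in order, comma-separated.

[-5, -8, 8, 5, 11] → sum 11
[-8, 8, 5, 11, 2] → sum 18
[8, 5, 11, 2, 8] → sum 34
[5, 11, 2, 8, 4] → sum 30
[11, 2, 8, 4, -5] → sum 20

11, 18, 34, 30, 20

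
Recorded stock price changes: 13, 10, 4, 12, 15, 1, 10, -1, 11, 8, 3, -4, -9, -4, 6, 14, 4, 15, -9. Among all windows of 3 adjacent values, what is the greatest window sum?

33

Window sums for each of the 17 positions:
(13, 10, 4) → sum 27
(10, 4, 12) → sum 26
(4, 12, 15) → sum 31
(12, 15, 1) → sum 28
(15, 1, 10) → sum 26
(1, 10, -1) → sum 10
(10, -1, 11) → sum 20
(-1, 11, 8) → sum 18
(11, 8, 3) → sum 22
(8, 3, -4) → sum 7
(3, -4, -9) → sum -10
(-4, -9, -4) → sum -17
(-9, -4, 6) → sum -7
(-4, 6, 14) → sum 16
(6, 14, 4) → sum 24
(14, 4, 15) → sum 33
(4, 15, -9) → sum 10
Greatest of these is 33.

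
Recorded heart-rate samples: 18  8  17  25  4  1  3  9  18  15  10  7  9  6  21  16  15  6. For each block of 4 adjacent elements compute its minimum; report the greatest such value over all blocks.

(18, 8, 17, 25) → min 8
(8, 17, 25, 4) → min 4
(17, 25, 4, 1) → min 1
(25, 4, 1, 3) → min 1
(4, 1, 3, 9) → min 1
(1, 3, 9, 18) → min 1
(3, 9, 18, 15) → min 3
(9, 18, 15, 10) → min 9
(18, 15, 10, 7) → min 7
(15, 10, 7, 9) → min 7
(10, 7, 9, 6) → min 6
(7, 9, 6, 21) → min 6
(9, 6, 21, 16) → min 6
(6, 21, 16, 15) → min 6
(21, 16, 15, 6) → min 6
Greatest of these is 9.

9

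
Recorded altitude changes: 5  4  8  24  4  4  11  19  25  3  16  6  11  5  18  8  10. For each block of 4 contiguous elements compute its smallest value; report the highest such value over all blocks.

Window mins for each of the 14 positions:
5 4 8 24 → min 4
4 8 24 4 → min 4
8 24 4 4 → min 4
24 4 4 11 → min 4
4 4 11 19 → min 4
4 11 19 25 → min 4
11 19 25 3 → min 3
19 25 3 16 → min 3
25 3 16 6 → min 3
3 16 6 11 → min 3
16 6 11 5 → min 5
6 11 5 18 → min 5
11 5 18 8 → min 5
5 18 8 10 → min 5
Highest of these is 5.

5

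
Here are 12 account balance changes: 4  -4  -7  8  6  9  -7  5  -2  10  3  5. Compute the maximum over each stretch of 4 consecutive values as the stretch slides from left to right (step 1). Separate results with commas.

8, 8, 9, 9, 9, 9, 10, 10, 10

Sliding a size-4 window across the 12 values:
(4, -4, -7, 8) → max 8
(-4, -7, 8, 6) → max 8
(-7, 8, 6, 9) → max 9
(8, 6, 9, -7) → max 9
(6, 9, -7, 5) → max 9
(9, -7, 5, -2) → max 9
(-7, 5, -2, 10) → max 10
(5, -2, 10, 3) → max 10
(-2, 10, 3, 5) → max 10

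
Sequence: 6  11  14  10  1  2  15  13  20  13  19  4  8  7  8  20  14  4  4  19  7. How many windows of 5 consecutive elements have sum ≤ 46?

(6, 11, 14, 10, 1) → sum 42  ≤ 46 ✓
(11, 14, 10, 1, 2) → sum 38  ≤ 46 ✓
(14, 10, 1, 2, 15) → sum 42  ≤ 46 ✓
(10, 1, 2, 15, 13) → sum 41  ≤ 46 ✓
(1, 2, 15, 13, 20) → sum 51
(2, 15, 13, 20, 13) → sum 63
(15, 13, 20, 13, 19) → sum 80
(13, 20, 13, 19, 4) → sum 69
(20, 13, 19, 4, 8) → sum 64
(13, 19, 4, 8, 7) → sum 51
(19, 4, 8, 7, 8) → sum 46  ≤ 46 ✓
(4, 8, 7, 8, 20) → sum 47
(8, 7, 8, 20, 14) → sum 57
(7, 8, 20, 14, 4) → sum 53
(8, 20, 14, 4, 4) → sum 50
(20, 14, 4, 4, 19) → sum 61
(14, 4, 4, 19, 7) → sum 48
5 windows satisfy the condition.

5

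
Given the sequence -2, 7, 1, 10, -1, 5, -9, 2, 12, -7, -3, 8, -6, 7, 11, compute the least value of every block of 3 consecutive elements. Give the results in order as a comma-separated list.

-2, 1, -1, -1, -9, -9, -9, -7, -7, -7, -6, -6, -6

Sliding a size-3 window across the 15 values:
-2 7 1 → min -2
7 1 10 → min 1
1 10 -1 → min -1
10 -1 5 → min -1
-1 5 -9 → min -9
5 -9 2 → min -9
-9 2 12 → min -9
2 12 -7 → min -7
12 -7 -3 → min -7
-7 -3 8 → min -7
-3 8 -6 → min -6
8 -6 7 → min -6
-6 7 11 → min -6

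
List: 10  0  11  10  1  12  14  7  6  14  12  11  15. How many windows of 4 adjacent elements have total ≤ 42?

(10, 0, 11, 10) → sum 31  ≤ 42 ✓
(0, 11, 10, 1) → sum 22  ≤ 42 ✓
(11, 10, 1, 12) → sum 34  ≤ 42 ✓
(10, 1, 12, 14) → sum 37  ≤ 42 ✓
(1, 12, 14, 7) → sum 34  ≤ 42 ✓
(12, 14, 7, 6) → sum 39  ≤ 42 ✓
(14, 7, 6, 14) → sum 41  ≤ 42 ✓
(7, 6, 14, 12) → sum 39  ≤ 42 ✓
(6, 14, 12, 11) → sum 43
(14, 12, 11, 15) → sum 52
8 windows satisfy the condition.

8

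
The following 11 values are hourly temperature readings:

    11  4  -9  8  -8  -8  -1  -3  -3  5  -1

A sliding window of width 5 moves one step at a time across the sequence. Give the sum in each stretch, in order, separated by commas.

[11, 4, -9, 8, -8] → sum 6
[4, -9, 8, -8, -8] → sum -13
[-9, 8, -8, -8, -1] → sum -18
[8, -8, -8, -1, -3] → sum -12
[-8, -8, -1, -3, -3] → sum -23
[-8, -1, -3, -3, 5] → sum -10
[-1, -3, -3, 5, -1] → sum -3

6, -13, -18, -12, -23, -10, -3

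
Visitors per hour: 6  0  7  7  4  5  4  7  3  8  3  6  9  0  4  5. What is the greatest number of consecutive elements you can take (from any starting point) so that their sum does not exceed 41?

8

[6] sum 6 len 1
[6, 0] sum 6 len 2
[6, 0, 7] sum 13 len 3
[6, 0, 7, 7] sum 20 len 4
[6, 0, 7, 7, 4] sum 24 len 5
[6, 0, 7, 7, 4, 5] sum 29 len 6
[6, 0, 7, 7, 4, 5, 4] sum 33 len 7
[6, 0, 7, 7, 4, 5, 4, 7] sum 40 len 8
[0, 7, 7, 4, 5, 4, 7, 3] sum 37 len 8
[7, 4, 5, 4, 7, 3, 8] sum 38 len 7
[7, 4, 5, 4, 7, 3, 8, 3] sum 41 len 8
[4, 5, 4, 7, 3, 8, 3, 6] sum 40 len 8
[4, 7, 3, 8, 3, 6, 9] sum 40 len 7
[4, 7, 3, 8, 3, 6, 9, 0] sum 40 len 8
[7, 3, 8, 3, 6, 9, 0, 4] sum 40 len 8
[3, 8, 3, 6, 9, 0, 4, 5] sum 38 len 8
Longest length seen: 8.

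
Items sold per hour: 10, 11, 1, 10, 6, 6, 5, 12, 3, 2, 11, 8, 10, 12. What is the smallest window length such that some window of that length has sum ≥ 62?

8

add 10: running sum 10 < 62
add 11: running sum 21 < 62
add 1: running sum 22 < 62
add 10: running sum 32 < 62
add 6: running sum 38 < 62
add 6: running sum 44 < 62
add 5: running sum 49 < 62
add 12: running sum 61 < 62
end 8: [10, 11, 1, 10, 6, 6, 5, 12, 3] sum 64, len 9
end 9: [10, 11, 1, 10, 6, 6, 5, 12, 3, 2] sum 66, len 10
end 10: [11, 1, 10, 6, 6, 5, 12, 3, 2, 11] sum 67, len 10
end 11: [10, 6, 6, 5, 12, 3, 2, 11, 8] sum 63, len 9
end 12: [6, 6, 5, 12, 3, 2, 11, 8, 10] sum 63, len 9
end 13: [5, 12, 3, 2, 11, 8, 10, 12] sum 63, len 8
Shortest qualifying length: 8.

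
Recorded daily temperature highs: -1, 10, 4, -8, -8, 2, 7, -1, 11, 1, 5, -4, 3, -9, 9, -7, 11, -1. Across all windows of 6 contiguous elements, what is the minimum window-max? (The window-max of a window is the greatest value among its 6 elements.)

7

-1 10 4 -8 -8 2 → max 10
10 4 -8 -8 2 7 → max 10
4 -8 -8 2 7 -1 → max 7
-8 -8 2 7 -1 11 → max 11
-8 2 7 -1 11 1 → max 11
2 7 -1 11 1 5 → max 11
7 -1 11 1 5 -4 → max 11
-1 11 1 5 -4 3 → max 11
11 1 5 -4 3 -9 → max 11
1 5 -4 3 -9 9 → max 9
5 -4 3 -9 9 -7 → max 9
-4 3 -9 9 -7 11 → max 11
3 -9 9 -7 11 -1 → max 11
Minimum of these is 7.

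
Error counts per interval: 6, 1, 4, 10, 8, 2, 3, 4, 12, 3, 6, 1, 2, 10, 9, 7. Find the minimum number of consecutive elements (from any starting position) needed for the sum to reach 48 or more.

8

add 6: running sum 6 < 48
add 1: running sum 7 < 48
add 4: running sum 11 < 48
add 10: running sum 21 < 48
add 8: running sum 29 < 48
add 2: running sum 31 < 48
add 3: running sum 34 < 48
add 4: running sum 38 < 48
add 12: shortest ending here [6, 1, 4, 10, 8, 2, 3, 4, 12] sum 50, len 9
add 3: shortest ending here [6, 1, 4, 10, 8, 2, 3, 4, 12, 3] sum 53, len 10
add 6: shortest ending here [10, 8, 2, 3, 4, 12, 3, 6] sum 48, len 8
add 1: shortest ending here [10, 8, 2, 3, 4, 12, 3, 6, 1] sum 49, len 9
add 2: shortest ending here [10, 8, 2, 3, 4, 12, 3, 6, 1, 2] sum 51, len 10
add 10: shortest ending here [8, 2, 3, 4, 12, 3, 6, 1, 2, 10] sum 51, len 10
add 9: shortest ending here [3, 4, 12, 3, 6, 1, 2, 10, 9] sum 50, len 9
add 7: shortest ending here [12, 3, 6, 1, 2, 10, 9, 7] sum 50, len 8
Shortest qualifying length: 8.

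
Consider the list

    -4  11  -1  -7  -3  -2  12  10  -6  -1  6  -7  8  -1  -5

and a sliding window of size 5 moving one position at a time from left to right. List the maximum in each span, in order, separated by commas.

Sliding a size-5 window across the 15 values:
[-4, 11, -1, -7, -3] → max 11
[11, -1, -7, -3, -2] → max 11
[-1, -7, -3, -2, 12] → max 12
[-7, -3, -2, 12, 10] → max 12
[-3, -2, 12, 10, -6] → max 12
[-2, 12, 10, -6, -1] → max 12
[12, 10, -6, -1, 6] → max 12
[10, -6, -1, 6, -7] → max 10
[-6, -1, 6, -7, 8] → max 8
[-1, 6, -7, 8, -1] → max 8
[6, -7, 8, -1, -5] → max 8

11, 11, 12, 12, 12, 12, 12, 10, 8, 8, 8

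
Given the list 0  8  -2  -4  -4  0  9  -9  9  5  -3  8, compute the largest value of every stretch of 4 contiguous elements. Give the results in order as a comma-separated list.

8, 8, 0, 9, 9, 9, 9, 9, 9

Sliding a size-4 window across the 12 values:
(0, 8, -2, -4) → max 8
(8, -2, -4, -4) → max 8
(-2, -4, -4, 0) → max 0
(-4, -4, 0, 9) → max 9
(-4, 0, 9, -9) → max 9
(0, 9, -9, 9) → max 9
(9, -9, 9, 5) → max 9
(-9, 9, 5, -3) → max 9
(9, 5, -3, 8) → max 9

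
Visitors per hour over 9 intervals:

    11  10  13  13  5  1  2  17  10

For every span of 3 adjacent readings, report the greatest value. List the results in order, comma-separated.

[11, 10, 13] → max 13
[10, 13, 13] → max 13
[13, 13, 5] → max 13
[13, 5, 1] → max 13
[5, 1, 2] → max 5
[1, 2, 17] → max 17
[2, 17, 10] → max 17

13, 13, 13, 13, 5, 17, 17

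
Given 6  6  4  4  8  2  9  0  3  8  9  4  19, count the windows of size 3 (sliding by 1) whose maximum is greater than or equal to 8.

6 6 4 → max 6
6 4 4 → max 6
4 4 8 → max 8  ≥ 8 ✓
4 8 2 → max 8  ≥ 8 ✓
8 2 9 → max 9  ≥ 8 ✓
2 9 0 → max 9  ≥ 8 ✓
9 0 3 → max 9  ≥ 8 ✓
0 3 8 → max 8  ≥ 8 ✓
3 8 9 → max 9  ≥ 8 ✓
8 9 4 → max 9  ≥ 8 ✓
9 4 19 → max 19  ≥ 8 ✓
9 windows satisfy the condition.

9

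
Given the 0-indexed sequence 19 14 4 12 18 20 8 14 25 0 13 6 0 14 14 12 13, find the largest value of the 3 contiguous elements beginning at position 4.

20

Elements at indices 4..6: 18, 20, 8
max(18, 20, 8) = 20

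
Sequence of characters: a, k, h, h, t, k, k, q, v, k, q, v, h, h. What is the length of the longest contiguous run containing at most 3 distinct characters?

[a] 1 distinct, len 1
[a, k] 2 distinct, len 2
[a, k, h] 3 distinct, len 3
[a, k, h, h] 3 distinct, len 4
[k, h, h, t] 3 distinct, len 4
[k, h, h, t, k] 3 distinct, len 5
[k, h, h, t, k, k] 3 distinct, len 6
[t, k, k, q] 3 distinct, len 4
[k, k, q, v] 3 distinct, len 4
[k, k, q, v, k] 3 distinct, len 5
[k, k, q, v, k, q] 3 distinct, len 6
[k, k, q, v, k, q, v] 3 distinct, len 7
[q, v, h] 3 distinct, len 3
[q, v, h, h] 3 distinct, len 4
Longest length with ≤3 distinct: 7.

7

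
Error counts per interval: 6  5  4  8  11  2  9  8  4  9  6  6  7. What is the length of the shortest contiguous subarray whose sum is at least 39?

6

add 6: running sum 6 < 39
add 5: running sum 11 < 39
add 4: running sum 15 < 39
add 8: running sum 23 < 39
add 11: running sum 34 < 39
add 2: running sum 36 < 39
end 6: [5, 4, 8, 11, 2, 9] sum 39, len 6
end 7: [4, 8, 11, 2, 9, 8] sum 42, len 6
end 8: [8, 11, 2, 9, 8, 4] sum 42, len 6
end 9: [11, 2, 9, 8, 4, 9] sum 43, len 6
end 10: [11, 2, 9, 8, 4, 9, 6] sum 49, len 7
end 11: [9, 8, 4, 9, 6, 6] sum 42, len 6
end 12: [8, 4, 9, 6, 6, 7] sum 40, len 6
Shortest qualifying length: 6.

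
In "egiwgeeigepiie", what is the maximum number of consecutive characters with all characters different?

4

[e] len 1
[e, g] len 2
[e, g, i] len 3
[e, g, i, w] len 4
[i, w, g] len 3
[i, w, g, e] len 4
[e] len 1
[e, i] len 2
[e, i, g] len 3
[i, g, e] len 3
[i, g, e, p] len 4
[g, e, p, i] len 4
[i] len 1
[i, e] len 2
Longest all-distinct length: 4.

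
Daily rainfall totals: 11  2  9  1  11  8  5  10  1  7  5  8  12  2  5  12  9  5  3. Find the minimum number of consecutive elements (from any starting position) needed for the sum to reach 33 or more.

add 11: running sum 11 < 33
add 2: running sum 13 < 33
add 9: running sum 22 < 33
add 1: running sum 23 < 33
add 11: shortest ending here [11, 2, 9, 1, 11] sum 34, len 5
add 8: shortest ending here [11, 2, 9, 1, 11, 8] sum 42, len 6
add 5: shortest ending here [9, 1, 11, 8, 5] sum 34, len 5
add 10: shortest ending here [11, 8, 5, 10] sum 34, len 4
add 1: shortest ending here [11, 8, 5, 10, 1] sum 35, len 5
add 7: shortest ending here [11, 8, 5, 10, 1, 7] sum 42, len 6
add 5: shortest ending here [8, 5, 10, 1, 7, 5] sum 36, len 6
add 8: shortest ending here [5, 10, 1, 7, 5, 8] sum 36, len 6
add 12: shortest ending here [1, 7, 5, 8, 12] sum 33, len 5
add 2: shortest ending here [7, 5, 8, 12, 2] sum 34, len 5
add 5: shortest ending here [7, 5, 8, 12, 2, 5] sum 39, len 6
add 12: shortest ending here [8, 12, 2, 5, 12] sum 39, len 5
add 9: shortest ending here [12, 2, 5, 12, 9] sum 40, len 5
add 5: shortest ending here [2, 5, 12, 9, 5] sum 33, len 5
add 3: shortest ending here [5, 12, 9, 5, 3] sum 34, len 5
Shortest qualifying length: 4.

4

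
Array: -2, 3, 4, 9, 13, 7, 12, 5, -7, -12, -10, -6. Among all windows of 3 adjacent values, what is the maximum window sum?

32

(-2, 3, 4) → sum 5
(3, 4, 9) → sum 16
(4, 9, 13) → sum 26
(9, 13, 7) → sum 29
(13, 7, 12) → sum 32
(7, 12, 5) → sum 24
(12, 5, -7) → sum 10
(5, -7, -12) → sum -14
(-7, -12, -10) → sum -29
(-12, -10, -6) → sum -28
Maximum of these is 32.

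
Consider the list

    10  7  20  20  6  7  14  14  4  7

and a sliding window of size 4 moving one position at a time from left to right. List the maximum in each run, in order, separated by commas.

[10, 7, 20, 20] → max 20
[7, 20, 20, 6] → max 20
[20, 20, 6, 7] → max 20
[20, 6, 7, 14] → max 20
[6, 7, 14, 14] → max 14
[7, 14, 14, 4] → max 14
[14, 14, 4, 7] → max 14

20, 20, 20, 20, 14, 14, 14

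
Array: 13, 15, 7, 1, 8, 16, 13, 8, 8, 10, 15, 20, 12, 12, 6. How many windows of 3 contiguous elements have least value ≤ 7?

5

[13, 15, 7] → min 7  ≤ 7 ✓
[15, 7, 1] → min 1  ≤ 7 ✓
[7, 1, 8] → min 1  ≤ 7 ✓
[1, 8, 16] → min 1  ≤ 7 ✓
[8, 16, 13] → min 8
[16, 13, 8] → min 8
[13, 8, 8] → min 8
[8, 8, 10] → min 8
[8, 10, 15] → min 8
[10, 15, 20] → min 10
[15, 20, 12] → min 12
[20, 12, 12] → min 12
[12, 12, 6] → min 6  ≤ 7 ✓
5 windows satisfy the condition.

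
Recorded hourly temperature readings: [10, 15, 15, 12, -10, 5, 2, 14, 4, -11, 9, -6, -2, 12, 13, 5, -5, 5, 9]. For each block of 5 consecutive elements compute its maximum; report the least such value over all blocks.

Each size-5 window and its max:
10 15 15 12 -10 → max 15
15 15 12 -10 5 → max 15
15 12 -10 5 2 → max 15
12 -10 5 2 14 → max 14
-10 5 2 14 4 → max 14
5 2 14 4 -11 → max 14
2 14 4 -11 9 → max 14
14 4 -11 9 -6 → max 14
4 -11 9 -6 -2 → max 9
-11 9 -6 -2 12 → max 12
9 -6 -2 12 13 → max 13
-6 -2 12 13 5 → max 13
-2 12 13 5 -5 → max 13
12 13 5 -5 5 → max 13
13 5 -5 5 9 → max 13
Least of these is 9.

9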